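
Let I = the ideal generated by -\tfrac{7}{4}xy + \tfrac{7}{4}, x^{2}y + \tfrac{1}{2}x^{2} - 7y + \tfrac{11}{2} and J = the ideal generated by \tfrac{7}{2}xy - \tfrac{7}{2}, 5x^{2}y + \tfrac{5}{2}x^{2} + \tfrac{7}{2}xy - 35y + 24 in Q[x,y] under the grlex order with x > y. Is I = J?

Yes, the ideals are equal.

Since reduced Gröbner bases are canonical representatives of ideals under a given ordering, it suffices to compute and compare them.
Buchberger on the first generating set:
f_1 = -\tfrac{7}{4}xy + \tfrac{7}{4}, LT = xy.
f_2 = x^{2}y + \tfrac{1}{2}x^{2} - 7y + \tfrac{11}{2}, LT = x^{2}y.

S(f_1,f_2): lcm = x^{2}y. S = -\tfrac{1}{2}x^{2} - x + 7y - \tfrac{11}{2}.
  leading term x^{2}: no divisor's leading term divides it; move -\tfrac{1}{2}x^{2} to the remainder.
  leading term x: no divisor's leading term divides it; move -x to the remainder.
  leading term y: no divisor's leading term divides it; move 7y to the remainder.
  leading term 1: no divisor's leading term divides it; move -\tfrac{11}{2} to the remainder.
  remainder -\tfrac{1}{2}x^{2} - x + 7y - \tfrac{11}{2} ≠ 0; add g_3 = -\tfrac{1}{2}x^{2} - x + 7y - \tfrac{11}{2} to the basis.

S(f_1,g_3): lcm = x^{2}y. S = -2xy + 14y^{2} - x - 11y.
  leading term xy: subtract (\tfrac{8}{7})·f_1 from -2xy + 14y^{2} - x - 11y → 14y^{2} - x - 11y - 2
  leading term y^{2}: no divisor's leading term divides it; move 14y^{2} to the remainder.
  leading term x: no divisor's leading term divides it; move -x to the remainder.
  leading term y: no divisor's leading term divides it; move -11y to the remainder.
  leading term 1: no divisor's leading term divides it; move -2 to the remainder.
  remainder 14y^{2} - x - 11y - 2 ≠ 0; add g_4 = 14y^{2} - x - 11y - 2 to the basis.

The other S-polynomials (S(f_2,g_3), S(f_1,g_4), S(f_2,g_4), S(g_3,g_4)) all reduce to 0 modulo the current basis, so we have a Gröbner basis.
Inter-reduce: drop elements whose leading term is divisible by another's, tail-reduce, and make monic.
Reduced Gröbner basis: {x^{2} + 2x - 14y + 11, xy - 1, y^{2} - \tfrac{1}{14}x - \tfrac{11}{14}y - \tfrac{1}{7}}.

Buchberger on the second generating set:
h_1 = \tfrac{7}{2}xy - \tfrac{7}{2}, LT = xy.
h_2 = 5x^{2}y + \tfrac{5}{2}x^{2} + \tfrac{7}{2}xy - 35y + 24, LT = x^{2}y.

S(h_1,h_2): lcm = x^{2}y. S = -\tfrac{1}{2}x^{2} - \tfrac{7}{10}xy - x + 7y - \tfrac{24}{5}.
  leading term x^{2}: no divisor's leading term divides it; move -\tfrac{1}{2}x^{2} to the remainder.
  leading term xy: subtract (-\tfrac{1}{5})·h_1 from -\tfrac{7}{10}xy - x + 7y - \tfrac{24}{5} → -x + 7y - \tfrac{11}{2}
  leading term x: no divisor's leading term divides it; move -x to the remainder.
  leading term y: no divisor's leading term divides it; move 7y to the remainder.
  leading term 1: no divisor's leading term divides it; move -\tfrac{11}{2} to the remainder.
  remainder -\tfrac{1}{2}x^{2} - x + 7y - \tfrac{11}{2} ≠ 0; add k_3 = -\tfrac{1}{2}x^{2} - x + 7y - \tfrac{11}{2} to the basis.

S(h_1,k_3): lcm = x^{2}y. S = -2xy + 14y^{2} - x - 11y.
  leading term xy: subtract (-\tfrac{4}{7})·h_1 from -2xy + 14y^{2} - x - 11y → 14y^{2} - x - 11y - 2
  leading term y^{2}: no divisor's leading term divides it; move 14y^{2} to the remainder.
  leading term x: no divisor's leading term divides it; move -x to the remainder.
  leading term y: no divisor's leading term divides it; move -11y to the remainder.
  leading term 1: no divisor's leading term divides it; move -2 to the remainder.
  remainder 14y^{2} - x - 11y - 2 ≠ 0; add k_4 = 14y^{2} - x - 11y - 2 to the basis.

The other S-polynomials (S(h_2,k_3), S(h_1,k_4), S(h_2,k_4), S(k_3,k_4)) all reduce to 0 modulo the current basis, so we have a Gröbner basis.
Inter-reduce: drop elements whose leading term is divisible by another's, tail-reduce, and make monic.
Reduced Gröbner basis: {x^{2} + 2x - 14y + 11, xy - 1, y^{2} - \tfrac{1}{14}x - \tfrac{11}{14}y - \tfrac{1}{7}}.

Same reduced basis, so the two generating sets span the same ideal.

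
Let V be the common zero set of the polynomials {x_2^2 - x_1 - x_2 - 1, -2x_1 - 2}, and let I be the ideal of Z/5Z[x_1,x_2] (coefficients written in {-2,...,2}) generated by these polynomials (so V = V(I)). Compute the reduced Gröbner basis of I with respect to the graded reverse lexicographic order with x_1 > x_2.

G = {x_2^2 - x_2, x_1 + 1}

f_1 = x_2^2 - x_1 - x_2 - 1, LT = x_2^2.
f_2 = -2x_1 - 2, LT = x_1.

The S-polynomials (S(f_1,f_2)) all reduce to 0 modulo the current basis, so we have a Gröbner basis.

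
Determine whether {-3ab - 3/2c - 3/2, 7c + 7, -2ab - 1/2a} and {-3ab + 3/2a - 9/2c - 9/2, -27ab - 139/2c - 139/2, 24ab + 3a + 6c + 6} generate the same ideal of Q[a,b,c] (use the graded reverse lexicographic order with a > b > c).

For a fixed monomial order, each ideal has a unique reduced Gröbner basis; comparing bases decides equality.
Buchberger on the first generating set:
f_1 = -3ab - 3/2c - 3/2, LT = ab.
f_2 = 7c + 7, LT = c.
f_3 = -2ab - 1/2a, LT = ab.

S(f_1,f_2): leading monomials are coprime, so the S-polynomial reduces to 0 (Buchberger's first criterion).
S(f_1,f_3): lcm = ab. S = -1/4a + 1/2c + 1/2.
  leading term a: no divisor's leading term divides it; move -1/4a to the remainder.
  leading term c: subtract (1/14)·f_2 from 1/2c + 1/2 → 0
  remainder -1/4a ≠ 0; add g_4 = -1/4a to the basis.

S(f_2,f_3): leading monomials are coprime, so the S-polynomial reduces to 0 (Buchberger's first criterion).
S(f_1,g_4): lcm = ab. S = 1/2c + 1/2.
  leading term c: subtract (1/14)·f_2 from 1/2c + 1/2 → 0
  remainder 0.

S(f_2,g_4): leading monomials are coprime, so the S-polynomial reduces to 0 (Buchberger's first criterion).
S(f_3,g_4): lcm = ab. S = 1/4a.
  leading term a: subtract (-1)·g_4 from 1/4a → 0
  remainder 0.

Every S-polynomial of the final basis reduces to 0, so we have a Gröbner basis.
Inter-reduce: drop elements whose leading term is divisible by another's, tail-reduce, and make monic.
Reduced Gröbner basis: {a, c + 1}.

Buchberger on the second generating set:
h_1 = -3ab + 3/2a - 9/2c - 9/2, LT = ab.
h_2 = -27ab - 139/2c - 139/2, LT = ab.
h_3 = 24ab + 3a + 6c + 6, LT = ab.

S(h_1,h_2): lcm = ab. S = -1/2a - 29/27c - 29/27.
  leading term a: no divisor's leading term divides it; move -1/2a to the remainder.
  leading term c: no divisor's leading term divides it; move -29/27c to the remainder.
  leading term 1: no divisor's leading term divides it; move -29/27 to the remainder.
  remainder -1/2a - 29/27c - 29/27 ≠ 0; add k_4 = -1/2a - 29/27c - 29/27 to the basis.

S(h_1,h_3): lcm = ab. S = -5/8a + 5/4c + 5/4.
  leading term a: subtract (5/4)·k_4 from -5/8a + 5/4c + 5/4 → 70/27c + 70/27
  leading term c: no divisor's leading term divides it; move 70/27c to the remainder.
  leading term 1: no divisor's leading term divides it; move 70/27 to the remainder.
  remainder 70/27c + 70/27 ≠ 0; add k_5 = 70/27c + 70/27 to the basis.

S(h_2,h_3): lcm = ab. S = -1/8a + 251/108c + 251/108.
  leading term a: subtract (1/4)·k_4 from -1/8a + 251/108c + 251/108 → 70/27c + 70/27
  leading term c: subtract (1)·k_5 from 70/27c + 70/27 → 0
  remainder 0.

S(h_1,k_4): lcm = ab. S = -58/27bc - 1/2a - 58/27b + 3/2c + 3/2.
  leading term bc: subtract (-29/35b)·k_5 from -58/27bc - 1/2a - 58/27b + 3/2c + 3/2 → -1/2a + 3/2c + 3/2
  leading term a: subtract (1)·k_4 from -1/2a + 3/2c + 3/2 → 139/54c + 139/54
  leading term c: subtract (139/140)·k_5 from 139/54c + 139/54 → 0
  remainder 0.

S(h_2,k_4): lcm = ab. S = -58/27bc - 58/27b + 139/54c + 139/54.
  leading term bc: subtract (-29/35b)·k_5 from -58/27bc - 58/27b + 139/54c + 139/54 → 139/54c + 139/54
  leading term c: subtract (139/140)·k_5 from 139/54c + 139/54 → 0
  remainder 0.

S(h_3,k_4): lcm = ab. S = -58/27bc + 1/8a - 58/27b + 1/4c + 1/4.
  leading term bc: subtract (-29/35b)·k_5 from -58/27bc + 1/8a - 58/27b + 1/4c + 1/4 → 1/8a + 1/4c + 1/4
  leading term a: subtract (-1/4)·k_4 from 1/8a + 1/4c + 1/4 → -1/54c - 1/54
  leading term c: subtract (-1/140)·k_5 from -1/54c - 1/54 → 0
  remainder 0.

S(h_1,k_5): leading monomials are coprime, so the S-polynomial reduces to 0 (Buchberger's first criterion).
S(h_2,k_5): leading monomials are coprime, so the S-polynomial reduces to 0 (Buchberger's first criterion).
S(h_3,k_5): leading monomials are coprime, so the S-polynomial reduces to 0 (Buchberger's first criterion).
S(k_4,k_5): leading monomials are coprime, so the S-polynomial reduces to 0 (Buchberger's first criterion).
Every S-polynomial of the final basis reduces to 0, so we have a Gröbner basis.
Inter-reduce: drop elements whose leading term is divisible by another's, tail-reduce, and make monic.
Reduced Gröbner basis: {a, c + 1}.

The two bases agree; hence the ideals are identical.
The same test decides containment: I ⊆ J iff every generator of I reduces to 0 modulo a Gröbner basis of J.

Yes, the ideals are equal.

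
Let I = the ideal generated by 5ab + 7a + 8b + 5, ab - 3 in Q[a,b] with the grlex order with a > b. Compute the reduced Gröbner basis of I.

G = {b^{2} + \tfrac{5}{2}b + \tfrac{21}{8}, a + \tfrac{8}{7}b + \tfrac{20}{7}}

f_1 = 5ab + 7a + 8b + 5, LT = ab.
f_2 = ab - 3, LT = ab.

S(f_1,f_2): lcm = ab. S = \tfrac{7}{5}a + \tfrac{8}{5}b + 4.
  leading term a: no divisor's leading term divides it; move \tfrac{7}{5}a to the remainder.
  leading term b: no divisor's leading term divides it; move \tfrac{8}{5}b to the remainder.
  leading term 1: no divisor's leading term divides it; move 4 to the remainder.
  remainder \tfrac{7}{5}a + \tfrac{8}{5}b + 4 ≠ 0; add g_3 = \tfrac{7}{5}a + \tfrac{8}{5}b + 4 to the basis.

S(f_1,g_3): lcm = ab. S = -\tfrac{8}{7}b^{2} + \tfrac{7}{5}a - \tfrac{44}{35}b + 1.
  leading term b^{2}: no divisor's leading term divides it; move -\tfrac{8}{7}b^{2} to the remainder.
  leading term a: subtract (1)·g_3 from \tfrac{7}{5}a - \tfrac{44}{35}b + 1 → -\tfrac{20}{7}b - 3
  leading term b: no divisor's leading term divides it; move -\tfrac{20}{7}b to the remainder.
  leading term 1: no divisor's leading term divides it; move -3 to the remainder.
  remainder -\tfrac{8}{7}b^{2} - \tfrac{20}{7}b - 3 ≠ 0; add g_4 = -\tfrac{8}{7}b^{2} - \tfrac{20}{7}b - 3 to the basis.

S(f_2,g_3): lcm = ab. S = -\tfrac{8}{7}b^{2} - \tfrac{20}{7}b - 3.
  leading term b^{2}: subtract (1)·g_4 from -\tfrac{8}{7}b^{2} - \tfrac{20}{7}b - 3 → 0
  remainder 0.

S(f_1,g_4): lcm = ab^{2}. S = -\tfrac{11}{10}ab + \tfrac{8}{5}b^{2} - \tfrac{21}{8}a + b.
  leading term ab: subtract (-\tfrac{11}{50})·f_1 from -\tfrac{11}{10}ab + \tfrac{8}{5}b^{2} - \tfrac{21}{8}a + b → \tfrac{8}{5}b^{2} - \tfrac{217}{200}a + \tfrac{69}{25}b + \tfrac{11}{10}
  leading term b^{2}: subtract (-\tfrac{7}{5})·g_4 from \tfrac{8}{5}b^{2} - \tfrac{217}{200}a + \tfrac{69}{25}b + \tfrac{11}{10} → -\tfrac{217}{200}a - \tfrac{31}{25}b - \tfrac{31}{10}
  leading term a: subtract (-\tfrac{31}{40})·g_3 from -\tfrac{217}{200}a - \tfrac{31}{25}b - \tfrac{31}{10} → 0
  remainder 0.

S(f_2,g_4): lcm = ab^{2}. S = -\tfrac{5}{2}ab - \tfrac{21}{8}a - 3b.
  leading term ab: subtract (-\tfrac{1}{2})·f_1 from -\tfrac{5}{2}ab - \tfrac{21}{8}a - 3b → \tfrac{7}{8}a + b + \tfrac{5}{2}
  leading term a: subtract (\tfrac{5}{8})·g_3 from \tfrac{7}{8}a + b + \tfrac{5}{2} → 0
  remainder 0.

S(g_3,g_4): leading monomials are coprime, so the S-polynomial reduces to 0 (Buchberger's first criterion).
Every S-polynomial of the final basis reduces to 0, so we have a Gröbner basis.
Inter-reduce: drop elements whose leading term is divisible by another's, tail-reduce, and make monic.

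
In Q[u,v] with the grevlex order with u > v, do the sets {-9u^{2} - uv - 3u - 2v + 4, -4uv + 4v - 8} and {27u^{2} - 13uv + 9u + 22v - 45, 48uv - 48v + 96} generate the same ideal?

No, the ideals differ.

Since reduced Gröbner bases are canonical representatives of ideals under a given ordering, it suffices to compute and compare them.
Buchberger on the first generating set:
f_1 = -9u^{2} - uv - 3u - 2v + 4, LT = u^{2}.
f_2 = -4uv + 4v - 8, LT = uv.

S(f_1,f_2): lcm = u^{2}v. S = \tfrac{1}{9}uv^{2} + \tfrac{4}{3}uv + \tfrac{2}{9}v^{2} - 2u - \tfrac{4}{9}v.
  leading term uv^{2}: subtract (-\tfrac{1}{36}v)·f_2 from \tfrac{1}{9}uv^{2} + \tfrac{4}{3}uv + \tfrac{2}{9}v^{2} - 2u - \tfrac{4}{9}v → \tfrac{4}{3}uv + \tfrac{1}{3}v^{2} - 2u - \tfrac{2}{3}v
  leading term uv: subtract (-\tfrac{1}{3})·f_2 from \tfrac{4}{3}uv + \tfrac{1}{3}v^{2} - 2u - \tfrac{2}{3}v → \tfrac{1}{3}v^{2} - 2u + \tfrac{2}{3}v - \tfrac{8}{3}
  leading term v^{2}: no divisor's leading term divides it; move \tfrac{1}{3}v^{2} to the remainder.
  leading term u: no divisor's leading term divides it; move -2u to the remainder.
  leading term v: no divisor's leading term divides it; move \tfrac{2}{3}v to the remainder.
  leading term 1: no divisor's leading term divides it; move -\tfrac{8}{3} to the remainder.
  remainder \tfrac{1}{3}v^{2} - 2u + \tfrac{2}{3}v - \tfrac{8}{3} ≠ 0; add g_3 = \tfrac{1}{3}v^{2} - 2u + \tfrac{2}{3}v - \tfrac{8}{3} to the basis.

The other S-polynomials (S(f_1,g_3), S(f_2,g_3)) all reduce to 0 modulo the current basis, so we have a Gröbner basis.
Inter-reduce: drop elements whose leading term is divisible by another's, tail-reduce, and make monic.
Reduced Gröbner basis: {u^{2} + \tfrac{1}{3}u + \tfrac{1}{3}v - \tfrac{2}{3}, uv - v + 2, v^{2} - 6u + 2v - 8}.

Buchberger on the second generating set:
h_1 = 27u^{2} - 13uv + 9u + 22v - 45, LT = u^{2}.
h_2 = 48uv - 48v + 96, LT = uv.

S(h_1,h_2): lcm = u^{2}v. S = -\tfrac{13}{27}uv^{2} + \tfrac{4}{3}uv + \tfrac{22}{27}v^{2} - 2u - \tfrac{5}{3}v.
  leading term uv^{2}: subtract (-\tfrac{13}{1296}v)·h_2 from -\tfrac{13}{27}uv^{2} + \tfrac{4}{3}uv + \tfrac{22}{27}v^{2} - 2u - \tfrac{5}{3}v → \tfrac{4}{3}uv + \tfrac{1}{3}v^{2} - 2u - \tfrac{19}{27}v
  leading term uv: subtract (\tfrac{1}{36})·h_2 from \tfrac{4}{3}uv + \tfrac{1}{3}v^{2} - 2u - \tfrac{19}{27}v → \tfrac{1}{3}v^{2} - 2u + \tfrac{17}{27}v - \tfrac{8}{3}
  leading term v^{2}: no divisor's leading term divides it; move \tfrac{1}{3}v^{2} to the remainder.
  leading term u: no divisor's leading term divides it; move -2u to the remainder.
  leading term v: no divisor's leading term divides it; move \tfrac{17}{27}v to the remainder.
  leading term 1: no divisor's leading term divides it; move -\tfrac{8}{3} to the remainder.
  remainder \tfrac{1}{3}v^{2} - 2u + \tfrac{17}{27}v - \tfrac{8}{3} ≠ 0; add k_3 = \tfrac{1}{3}v^{2} - 2u + \tfrac{17}{27}v - \tfrac{8}{3} to the basis.

The other S-polynomials (S(h_1,k_3), S(h_2,k_3)) all reduce to 0 modulo the current basis, so we have a Gröbner basis.
Inter-reduce: drop elements whose leading term is divisible by another's, tail-reduce, and make monic.
Reduced Gröbner basis: {u^{2} + \tfrac{1}{3}u + \tfrac{1}{3}v - \tfrac{19}{27}, uv - v + 2, v^{2} - 6u + \tfrac{17}{9}v - 8}.

Since the reduced bases disagree, the two ideals are not the same.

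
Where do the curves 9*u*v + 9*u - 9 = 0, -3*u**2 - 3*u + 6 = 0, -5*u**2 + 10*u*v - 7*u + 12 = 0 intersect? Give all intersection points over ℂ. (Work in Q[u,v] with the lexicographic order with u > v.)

{(1, 0)}

Compute a lex Gröbner basis by Buchberger's algorithm.
f_1 = 9*u*v + 9*u - 9, LT = u*v.
f_2 = -3*u**2 - 3*u + 6, LT = u**2.
f_3 = -5*u**2 + 10*u*v - 7*u + 12, LT = u**2.

S(f_1,f_2): lcm = u**2*v. S = u**2 - u*v - u + 2*v.
  leading term u**2: subtract (-1/3)·f_2 from u**2 - u*v - u + 2*v → -u*v - 2*u + 2*v + 2
  leading term u*v: subtract (-1/9)·f_1 from -u*v - 2*u + 2*v + 2 → -u + 2*v + 1
  leading term u: no divisor's leading term divides it; move -u to the remainder.
  leading term v: no divisor's leading term divides it; move 2*v to the remainder.
  leading term 1: no divisor's leading term divides it; move 1 to the remainder.
  remainder -u + 2*v + 1 ≠ 0; add h_4 = -u + 2*v + 1 to the basis.

S(f_1,f_3): lcm = u**2*v. S = u**2 + 2*u*v**2 - 7/5*u*v - u + 12/5*v.
  leading term u**2: subtract (-1/3)·f_2 from u**2 + 2*u*v**2 - 7/5*u*v - u + 12/5*v → 2*u*v**2 - 7/5*u*v - 2*u + 12/5*v + 2
  leading term u*v**2: subtract (2/9*v)·f_1 from 2*u*v**2 - 7/5*u*v - 2*u + 12/5*v + 2 → -17/5*u*v - 2*u + 22/5*v + 2
  leading term u*v: subtract (-17/45)·f_1 from -17/5*u*v - 2*u + 22/5*v + 2 → 7/5*u + 22/5*v - 7/5
  leading term u: subtract (-7/5)·h_4 from 7/5*u + 22/5*v - 7/5 → 36/5*v
  leading term v: no divisor's leading term divides it; move 36/5*v to the remainder.
  remainder 36/5*v ≠ 0; add h_5 = 36/5*v to the basis.

The other S-polynomials (S(f_2,f_3), S(f_1,h_4), S(f_2,h_4), S(f_3,h_4), S(f_1,h_5), S(f_2,h_5), S(f_3,h_5), S(h_4,h_5)) all reduce to 0 modulo the current basis, so we have a Gröbner basis.
Inter-reduce: drop elements whose leading term is divisible by another's, tail-reduce, and make monic.
Reduced Gröbner basis: {u - 1, v}.

A lex Gröbner basis eliminates variables successively. Here v depends only on v, with roots {0}; lifting each root through the earlier basis elements recovers the full solutions.
  v = 0: the earlier basis element becomes u - 1 = 0, giving u = 1 — point (1, 0).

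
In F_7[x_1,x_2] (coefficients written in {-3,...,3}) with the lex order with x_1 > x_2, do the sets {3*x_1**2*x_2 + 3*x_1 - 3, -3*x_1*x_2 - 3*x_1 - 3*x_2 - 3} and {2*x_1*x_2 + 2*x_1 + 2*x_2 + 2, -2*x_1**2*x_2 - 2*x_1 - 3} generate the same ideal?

For a fixed monomial order, each ideal has a unique reduced Gröbner basis; comparing bases decides equality.
Buchberger on the first generating set:
f_1 = 3*x_1**2*x_2 + 3*x_1 - 3, LT = x_1**2*x_2.
f_2 = -3*x_1*x_2 - 3*x_1 - 3*x_2 - 3, LT = x_1*x_2.

S(f_1,f_2): lcm = x_1**2*x_2. S = -x_1**2 - x_1*x_2 - 1.
  leading term x_1**2: no divisor's leading term divides it; move -x_1**2 to the remainder.
  leading term x_1*x_2: subtract (-2)·f_2 from -x_1*x_2 - 1 → x_1 + x_2
  leading term x_1: no divisor's leading term divides it; move x_1 to the remainder.
  leading term x_2: no divisor's leading term divides it; move x_2 to the remainder.
  remainder -x_1**2 + x_1 + x_2 ≠ 0; add g_3 = -x_1**2 + x_1 + x_2 to the basis.

S(f_1,g_3): lcm = x_1**2*x_2. S = x_1*x_2 + x_1 + x_2**2 - 1.
  leading term x_1*x_2: subtract (2)·f_2 from x_1*x_2 + x_1 + x_2**2 - 1 → x_2**2 - x_2 - 2
  leading term x_2**2: no divisor's leading term divides it; move x_2**2 to the remainder.
  leading term x_2: no divisor's leading term divides it; move -x_2 to the remainder.
  leading term 1: no divisor's leading term divides it; move -2 to the remainder.
  remainder x_2**2 - x_2 - 2 ≠ 0; add g_4 = x_2**2 - x_2 - 2 to the basis.

S(f_2,g_3): lcm = x_1**2*x_2. S = x_1**2 + 2*x_1*x_2 + x_1 + x_2**2.
  leading term x_1**2: subtract (-1)·g_3 from x_1**2 + 2*x_1*x_2 + x_1 + x_2**2 → 2*x_1*x_2 + 2*x_1 + x_2**2 + x_2
  leading term x_1*x_2: subtract (-3)·f_2 from 2*x_1*x_2 + 2*x_1 + x_2**2 + x_2 → x_2**2 - x_2 - 2
  leading term x_2**2: subtract (1)·g_4 from x_2**2 - x_2 - 2 → 0
  remainder 0.

S(f_1,g_4): lcm = x_1**2*x_2**2. S = x_1**2*x_2 + 2*x_1**2 + x_1*x_2 - x_2.
  leading term x_1**2*x_2: subtract (-2)·f_1 from x_1**2*x_2 + 2*x_1**2 + x_1*x_2 - x_2 → 2*x_1**2 + x_1*x_2 - x_1 - x_2 + 1
  leading term x_1**2: subtract (-2)·g_3 from 2*x_1**2 + x_1*x_2 - x_1 - x_2 + 1 → x_1*x_2 + x_1 + x_2 + 1
  leading term x_1*x_2: subtract (2)·f_2 from x_1*x_2 + x_1 + x_2 + 1 → 0
  remainder 0.

S(f_2,g_4): lcm = x_1*x_2**2. S = 2*x_1*x_2 + 2*x_1 + x_2**2 + x_2.
  leading term x_1*x_2: subtract (-3)·f_2 from 2*x_1*x_2 + 2*x_1 + x_2**2 + x_2 → x_2**2 - x_2 - 2
  leading term x_2**2: subtract (1)·g_4 from x_2**2 - x_2 - 2 → 0
  remainder 0.

S(g_3,g_4): leading monomials are coprime, so the S-polynomial reduces to 0 (Buchberger's first criterion).
Every S-polynomial of the final basis reduces to 0, so we have a Gröbner basis.
Inter-reduce: drop elements whose leading term is divisible by another's, tail-reduce, and make monic.
Reduced Gröbner basis: {x_1**2 - x_1 - x_2, x_1*x_2 + x_1 + x_2 + 1, x_2**2 - x_2 - 2}.

Buchberger on the second generating set:
h_1 = 2*x_1*x_2 + 2*x_1 + 2*x_2 + 2, LT = x_1*x_2.
h_2 = -2*x_1**2*x_2 - 2*x_1 - 3, LT = x_1**2*x_2.

S(h_1,h_2): lcm = x_1**2*x_2. S = x_1**2 + x_1*x_2 + 2.
  leading term x_1**2: no divisor's leading term divides it; move x_1**2 to the remainder.
  leading term x_1*x_2: subtract (-3)·h_1 from x_1*x_2 + 2 → -x_1 - x_2 + 1
  leading term x_1: no divisor's leading term divides it; move -x_1 to the remainder.
  leading term x_2: no divisor's leading term divides it; move -x_2 to the remainder.
  leading term 1: no divisor's leading term divides it; move 1 to the remainder.
  remainder x_1**2 - x_1 - x_2 + 1 ≠ 0; add k_3 = x_1**2 - x_1 - x_2 + 1 to the basis.

S(h_1,k_3): lcm = x_1**2*x_2. S = x_1**2 + 2*x_1*x_2 + x_1 + x_2**2 - x_2.
  leading term x_1**2: subtract (1)·k_3 from x_1**2 + 2*x_1*x_2 + x_1 + x_2**2 - x_2 → 2*x_1*x_2 + 2*x_1 + x_2**2 - 1
  leading term x_1*x_2: subtract (1)·h_1 from 2*x_1*x_2 + 2*x_1 + x_2**2 - 1 → x_2**2 - 2*x_2 - 3
  leading term x_2**2: no divisor's leading term divides it; move x_2**2 to the remainder.
  leading term x_2: no divisor's leading term divides it; move -2*x_2 to the remainder.
  leading term 1: no divisor's leading term divides it; move -3 to the remainder.
  remainder x_2**2 - 2*x_2 - 3 ≠ 0; add k_4 = x_2**2 - 2*x_2 - 3 to the basis.

S(h_2,k_3): lcm = x_1**2*x_2. S = x_1*x_2 + x_1 + x_2**2 - x_2 - 2.
  leading term x_1*x_2: subtract (-3)·h_1 from x_1*x_2 + x_1 + x_2**2 - x_2 - 2 → x_2**2 - 2*x_2 - 3
  leading term x_2**2: subtract (1)·k_4 from x_2**2 - 2*x_2 - 3 → 0
  remainder 0.

S(h_1,k_4): lcm = x_1*x_2**2. S = 3*x_1*x_2 + 3*x_1 + x_2**2 + x_2.
  leading term x_1*x_2: subtract (-2)·h_1 from 3*x_1*x_2 + 3*x_1 + x_2**2 + x_2 → x_2**2 - 2*x_2 - 3
  leading term x_2**2: subtract (1)·k_4 from x_2**2 - 2*x_2 - 3 → 0
  remainder 0.

S(h_2,k_4): lcm = x_1**2*x_2**2. S = 2*x_1**2*x_2 + 3*x_1**2 + x_1*x_2 - 2*x_2.
  leading term x_1**2*x_2: subtract (x_1)·h_1 from 2*x_1**2*x_2 + 3*x_1**2 + x_1*x_2 - 2*x_2 → x_1**2 - x_1*x_2 - 2*x_1 - 2*x_2
  leading term x_1**2: subtract (1)·k_3 from x_1**2 - x_1*x_2 - 2*x_1 - 2*x_2 → -x_1*x_2 - x_1 - x_2 - 1
  leading term x_1*x_2: subtract (3)·h_1 from -x_1*x_2 - x_1 - x_2 - 1 → 0
  remainder 0.

S(k_3,k_4): leading monomials are coprime, so the S-polynomial reduces to 0 (Buchberger's first criterion).
Every S-polynomial of the final basis reduces to 0, so we have a Gröbner basis.
Inter-reduce: drop elements whose leading term is divisible by another's, tail-reduce, and make monic.
Reduced Gröbner basis: {x_1**2 - x_1 - x_2 + 1, x_1*x_2 + x_1 + x_2 + 1, x_2**2 - 2*x_2 - 3}.

These differ, so the ideals are not equal.

No, the ideals differ.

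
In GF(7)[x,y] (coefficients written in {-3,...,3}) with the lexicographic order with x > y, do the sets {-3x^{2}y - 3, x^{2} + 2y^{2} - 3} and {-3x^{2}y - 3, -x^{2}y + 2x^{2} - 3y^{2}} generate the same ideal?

Yes, the ideals are equal.

For a fixed monomial order, each ideal has a unique reduced Gröbner basis; comparing bases decides equality.
Buchberger on the first generating set:
f_1 = -3x^{2}y - 3, LT = x^{2}y.
f_2 = x^{2} + 2y^{2} - 3, LT = x^{2}.

S(f_1,f_2): lcm = x^{2}y. S = -2y^{3} + 3y + 1.
  leading term y^{3}: no divisor's leading term divides it; move -2y^{3} to the remainder.
  leading term y: no divisor's leading term divides it; move 3y to the remainder.
  leading term 1: no divisor's leading term divides it; move 1 to the remainder.
  remainder -2y^{3} + 3y + 1 ≠ 0; add g_3 = -2y^{3} + 3y + 1 to the basis.

The other S-polynomials (S(f_1,g_3), S(f_2,g_3)) all reduce to 0 modulo the current basis, so we have a Gröbner basis.
Inter-reduce: drop elements whose leading term is divisible by another's, tail-reduce, and make monic.
Reduced Gröbner basis: {x^{2} + 2y^{2} - 3, y^{3} + 2y + 3}.

Buchberger on the second generating set:
h_1 = -3x^{2}y - 3, LT = x^{2}y.
h_2 = -x^{2}y + 2x^{2} - 3y^{2}, LT = x^{2}y.

S(h_1,h_2): lcm = x^{2}y. S = 2x^{2} - 3y^{2} + 1.
  leading term x^{2}: no divisor's leading term divides it; move 2x^{2} to the remainder.
  leading term y^{2}: no divisor's leading term divides it; move -3y^{2} to the remainder.
  leading term 1: no divisor's leading term divides it; move 1 to the remainder.
  remainder 2x^{2} - 3y^{2} + 1 ≠ 0; add k_3 = 2x^{2} - 3y^{2} + 1 to the basis.

S(h_1,k_3): lcm = x^{2}y. S = -2y^{3} + 3y + 1.
  leading term y^{3}: no divisor's leading term divides it; move -2y^{3} to the remainder.
  leading term y: no divisor's leading term divides it; move 3y to the remainder.
  leading term 1: no divisor's leading term divides it; move 1 to the remainder.
  remainder -2y^{3} + 3y + 1 ≠ 0; add k_4 = -2y^{3} + 3y + 1 to the basis.

The other S-polynomials (S(h_2,k_3), S(h_1,k_4), S(h_2,k_4), S(k_3,k_4)) all reduce to 0 modulo the current basis, so we have a Gröbner basis.
Inter-reduce: drop elements whose leading term is divisible by another's, tail-reduce, and make monic.
Reduced Gröbner basis: {x^{2} + 2y^{2} - 3, y^{3} + 2y + 3}.

These coincide, so the ideals are equal.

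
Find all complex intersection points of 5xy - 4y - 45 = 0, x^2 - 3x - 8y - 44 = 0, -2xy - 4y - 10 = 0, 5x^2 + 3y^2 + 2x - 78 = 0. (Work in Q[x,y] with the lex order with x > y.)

{(-1, -5)}

Compute a lex Gröbner basis by Buchberger's algorithm.
f_1 = 5xy - 4y - 45, LT = xy.
f_2 = x^2 - 3x - 8y - 44, LT = x^2.
f_3 = -2xy - 4y - 10, LT = xy.
f_4 = 5x^2 + 2x + 3y^2 - 78, LT = x^2.

S(f_1,f_2): lcm = x^2y. S = 11/5xy - 9x + 8y^2 + 44y.
  leading term xy: subtract (11/25)·f_1 from 11/5xy - 9x + 8y^2 + 44y → -9x + 8y^2 + 1144/25y + 99/5
  leading term x: no divisor's leading term divides it; move -9x to the remainder.
  leading term y^2: no divisor's leading term divides it; move 8y^2 to the remainder.
  leading term y: no divisor's leading term divides it; move 1144/25y to the remainder.
  leading term 1: no divisor's leading term divides it; move 99/5 to the remainder.
  remainder -9x + 8y^2 + 1144/25y + 99/5 ≠ 0; add h_5 = -9x + 8y^2 + 1144/25y + 99/5 to the basis.

S(f_1,f_3): lcm = xy. S = -14/5y - 14.
  leading term y: no divisor's leading term divides it; move -14/5y to the remainder.
  leading term 1: no divisor's leading term divides it; move -14 to the remainder.
  remainder -14/5y - 14 ≠ 0; add h_6 = -14/5y - 14 to the basis.

S(f_1,f_4): lcm = x^2y. S = -6/5xy - 9x - 3/5y^3 + 78/5y.
  leading term xy: subtract (-6/25)·f_1 from -6/5xy - 9x - 3/5y^3 + 78/5y → -9x - 3/5y^3 + 366/25y - 54/5
  leading term x: subtract (1)·h_5 from -9x - 3/5y^3 + 366/25y - 54/5 → -3/5y^3 - 8y^2 - 778/25y - 153/5
  leading term y^3: subtract (3/14y^2)·h_6 from -3/5y^3 - 8y^2 - 778/25y - 153/5 → -5y^2 - 778/25y - 153/5
  leading term y^2: subtract (25/14y)·h_6 from -5y^2 - 778/25y - 153/5 → -153/25y - 153/5
  leading term y: subtract (153/70)·h_6 from -153/25y - 153/5 → 0
  remainder 0.

S(f_2,f_3): lcm = x^2y. S = -5xy - 5x - 8y^2 - 44y.
  leading term xy: subtract (-1)·f_1 from -5xy - 5x - 8y^2 - 44y → -5x - 8y^2 - 48y - 45
  leading term x: subtract (5/9)·h_5 from -5x - 8y^2 - 48y - 45 → -112/9y^2 - 3304/45y - 56
  leading term y^2: subtract (40/9y)·h_6 from -112/9y^2 - 3304/45y - 56 → -56/5y - 56
  leading term y: subtract (4)·h_6 from -56/5y - 56 → 0
  remainder 0.

S(f_2,f_4): lcm = x^2. S = -17/5x - 3/5y^2 - 8y - 142/5.
  leading term x: subtract (17/45)·h_5 from -17/5x - 3/5y^2 - 8y - 142/5 → -163/45y^2 - 28448/1125y - 897/25
  leading term y^2: subtract (163/126y)·h_6 from -163/45y^2 - 28448/1125y - 897/25 → -897/125y - 897/25
  leading term y: subtract (897/350)·h_6 from -897/125y - 897/25 → 0
  remainder 0.

S(f_3,f_4): lcm = x^2y. S = 8/5xy + 5x - 3/5y^3 + 78/5y.
  leading term xy: subtract (8/25)·f_1 from 8/5xy + 5x - 3/5y^3 + 78/5y → 5x - 3/5y^3 + 422/25y + 72/5
  leading term x: subtract (-5/9)·h_5 from 5x - 3/5y^3 + 422/25y + 72/5 → -3/5y^3 + 40/9y^2 + 9518/225y + 127/5
  leading term y^3: subtract (3/14y^2)·h_6 from -3/5y^3 + 40/9y^2 + 9518/225y + 127/5 → 67/9y^2 + 9518/225y + 127/5
  leading term y^2: subtract (-335/126y)·h_6 from 67/9y^2 + 9518/225y + 127/5 → 127/25y + 127/5
  leading term y: subtract (-127/70)·h_6 from 127/25y + 127/5 → 0
  remainder 0.

S(f_1,h_5): lcm = xy. S = 8/9y^3 + 1144/225y^2 + 7/5y - 9.
  leading term y^3: subtract (-20/63y^2)·h_6 from 8/9y^3 + 1144/225y^2 + 7/5y - 9 → 16/25y^2 + 7/5y - 9
  leading term y^2: subtract (-8/35y)·h_6 from 16/25y^2 + 7/5y - 9 → -9/5y - 9
  leading term y: subtract (9/14)·h_6 from -9/5y - 9 → 0
  remainder 0.

S(f_2,h_5): lcm = x^2. S = 8/9xy^2 + 1144/225xy - 4/5x - 8y - 44.
  leading term xy^2: subtract (8/45y)·f_1 from 8/9xy^2 + 1144/225xy - 4/5x - 8y - 44 → 1144/225xy - 4/5x + 32/45y^2 - 44
  leading term xy: subtract (1144/1125)·f_1 from 1144/225xy - 4/5x + 32/45y^2 - 44 → -4/5x + 32/45y^2 + 4576/1125y + 44/25
  leading term x: subtract (4/45)·h_5 from -4/5x + 32/45y^2 + 4576/1125y + 44/25 → 0
  remainder 0.

S(f_3,h_5): lcm = xy. S = 8/9y^3 + 1144/225y^2 + 21/5y + 5.
  leading term y^3: subtract (-20/63y^2)·h_6 from 8/9y^3 + 1144/225y^2 + 21/5y + 5 → 16/25y^2 + 21/5y + 5
  leading term y^2: subtract (-8/35y)·h_6 from 16/25y^2 + 21/5y + 5 → y + 5
  leading term y: subtract (-5/14)·h_6 from y + 5 → 0
  remainder 0.

S(f_4,h_5): lcm = x^2. S = 8/9xy^2 + 1144/225xy + 13/5x + 3/5y^2 - 78/5.
  leading term xy^2: subtract (8/45y)·f_1 from 8/9xy^2 + 1144/225xy + 13/5x + 3/5y^2 - 78/5 → 1144/225xy + 13/5x + 59/45y^2 + 8y - 78/5
  leading term xy: subtract (1144/1125)·f_1 from 1144/225xy + 13/5x + 59/45y^2 + 8y - 78/5 → 13/5x + 59/45y^2 + 13576/1125y + 754/25
  leading term x: subtract (-13/45)·h_5 from 13/5x + 59/45y^2 + 13576/1125y + 754/25 → 163/45y^2 + 28448/1125y + 897/25
  leading term y^2: subtract (-163/126y)·h_6 from 163/45y^2 + 28448/1125y + 897/25 → 897/125y + 897/25
  leading term y: subtract (-897/350)·h_6 from 897/125y + 897/25 → 0
  remainder 0.

S(f_1,h_6): lcm = xy. S = -5x - 4/5y - 9.
  leading term x: subtract (5/9)·h_5 from -5x - 4/5y - 9 → -40/9y^2 - 236/9y - 20
  leading term y^2: subtract (100/63y)·h_6 from -40/9y^2 - 236/9y - 20 → -4y - 20
  leading term y: subtract (10/7)·h_6 from -4y - 20 → 0
  remainder 0.

S(f_2,h_6): leading monomials are coprime, so the S-polynomial reduces to 0 (Buchberger's first criterion).
S(f_3,h_6): lcm = xy. S = -5x + 2y + 5.
  leading term x: subtract (5/9)·h_5 from -5x + 2y + 5 → -40/9y^2 - 1054/45y - 6
  leading term y^2: subtract (100/63y)·h_6 from -40/9y^2 - 1054/45y - 6 → -6/5y - 6
  leading term y: subtract (3/7)·h_6 from -6/5y - 6 → 0
  remainder 0.

S(f_4,h_6): leading monomials are coprime, so the S-polynomial reduces to 0 (Buchberger's first criterion).
S(h_5,h_6): leading monomials are coprime, so the S-polynomial reduces to 0 (Buchberger's first criterion).
Every S-polynomial of the final basis reduces to 0, so we have a Gröbner basis.
Inter-reduce: drop elements whose leading term is divisible by another's, tail-reduce, and make monic.
Reduced Gröbner basis: {x + 1, y + 5}.

A lex Gröbner basis eliminates variables successively. Here y + 5 depends only on y, with roots {-5}; lifting each root through the earlier basis elements recovers the full solutions.
  y = -5: the earlier basis element becomes x + 1 = 0, giving x = -1 — point (-1, -5).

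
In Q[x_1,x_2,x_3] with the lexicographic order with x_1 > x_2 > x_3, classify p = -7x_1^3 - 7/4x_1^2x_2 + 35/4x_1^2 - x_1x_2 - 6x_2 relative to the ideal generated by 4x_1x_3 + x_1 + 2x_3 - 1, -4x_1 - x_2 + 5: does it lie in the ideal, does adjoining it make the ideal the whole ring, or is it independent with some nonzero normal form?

-7x_1^3 - 7/4x_1^2x_2 + 35/4x_1^2 - x_1x_2 - 6x_2 is independent of I; its normal form modulo I is 1/4x_2^2 - 29/4x_2.

First compute the reduced Gröbner basis of I by Buchberger's algorithm.
f_1 = 4x_1x_3 + x_1 + 2x_3 - 1, LT = x_1x_3.
f_2 = -4x_1 - x_2 + 5, LT = x_1.

S(f_1,f_2): lcm = x_1x_3. S = 1/4x_1 - 1/4x_2x_3 + 7/4x_3 - 1/4.
  leading term x_1: subtract (-1/16)·f_2 from 1/4x_1 - 1/4x_2x_3 + 7/4x_3 - 1/4 → -1/4x_2x_3 - 1/16x_2 + 7/4x_3 + 1/16
  leading term x_2x_3: no divisor's leading term divides it; move -1/4x_2x_3 to the remainder.
  leading term x_2: no divisor's leading term divides it; move -1/16x_2 to the remainder.
  leading term x_3: no divisor's leading term divides it; move 7/4x_3 to the remainder.
  leading term 1: no divisor's leading term divides it; move 1/16 to the remainder.
  remainder -1/4x_2x_3 - 1/16x_2 + 7/4x_3 + 1/16 ≠ 0; add h_3 = -1/4x_2x_3 - 1/16x_2 + 7/4x_3 + 1/16 to the basis.

The other S-polynomials (S(f_1,h_3), S(f_2,h_3)) all reduce to 0 modulo the current basis, so we have a Gröbner basis.
Inter-reduce: drop elements whose leading term is divisible by another's, tail-reduce, and make monic.
Reduced Gröbner basis: {x_1 + 1/4x_2 - 5/4, x_2x_3 + 1/4x_2 - 7x_3 - 1/4}.
Label its elements g_1 = x_1 + 1/4x_2 - 5/4, g_2 = x_2x_3 + 1/4x_2 - 7x_3 - 1/4.

Reduce p = -7x_1^3 - 7/4x_1^2x_2 + 35/4x_1^2 - x_1x_2 - 6x_2 modulo G:
  leading term x_1^3: subtract (-7x_1^2)·g_1 from -7x_1^3 - 7/4x_1^2x_2 + 35/4x_1^2 - x_1x_2 - 6x_2 → -x_1x_2 - 6x_2
  leading term x_1x_2: subtract (-x_2)·g_1 from -x_1x_2 - 6x_2 → 1/4x_2^2 - 29/4x_2
  leading term x_2^2: no divisor's leading term divides it; move 1/4x_2^2 to the remainder.
  leading term x_2: no divisor's leading term divides it; move -29/4x_2 to the remainder.
  normal form = 1/4x_2^2 - 29/4x_2.
The normal form is nonzero, so p ∉ I. Since p minus its normal form lies in I, I + (p) = I + (r) where r = 1/4x_2^2 - 29/4x_2; decide whether this ideal is the whole ring.
Run Buchberger on G together with r (pairs among the g_i already reduce to 0 since G is a Gröbner basis):
g_1 = x_1 + 1/4x_2 - 5/4, LT = x_1.
g_2 = x_2x_3 + 1/4x_2 - 7x_3 - 1/4, LT = x_2x_3.
r = 1/4x_2^2 - 29/4x_2, LT = x_2^2.

S(g_2,r): lcm = x_2^2x_3. S = 1/4x_2^2 + 22x_2x_3 - 1/4x_2.
  leading term x_2^2: subtract (1)·r from 1/4x_2^2 + 22x_2x_3 - 1/4x_2 → 22x_2x_3 + 7x_2
  leading term x_2x_3: subtract (22)·g_2 from 22x_2x_3 + 7x_2 → 3/2x_2 + 154x_3 + 11/2
  leading term x_2: no divisor's leading term divides it; move 3/2x_2 to the remainder.
  leading term x_3: no divisor's leading term divides it; move 154x_3 to the remainder.
  leading term 1: no divisor's leading term divides it; move 11/2 to the remainder.
  remainder 3/2x_2 + 154x_3 + 11/2 ≠ 0; add m_4 = 3/2x_2 + 154x_3 + 11/2 to the basis.

S(g_2,m_4): lcm = x_2x_3. S = 1/4x_2 - 308/3x_3^2 - 32/3x_3 - 1/4.
  leading term x_2: subtract (1/6)·m_4 from 1/4x_2 - 308/3x_3^2 - 32/3x_3 - 1/4 → -308/3x_3^2 - 109/3x_3 - 7/6
  leading term x_3^2: no divisor's leading term divides it; move -308/3x_3^2 to the remainder.
  leading term x_3: no divisor's leading term divides it; move -109/3x_3 to the remainder.
  leading term 1: no divisor's leading term divides it; move -7/6 to the remainder.
  remainder -308/3x_3^2 - 109/3x_3 - 7/6 ≠ 0; add m_5 = -308/3x_3^2 - 109/3x_3 - 7/6 to the basis.

The other S-polynomials (S(g_1,g_2), S(g_1,r), S(g_1,m_4), S(r,m_4), S(g_1,m_5), S(g_2,m_5), S(r,m_5), S(m_4,m_5)) all reduce to 0 modulo the current basis, so we have a Gröbner basis.
Inter-reduce: drop elements whose leading term is divisible by another's, tail-reduce, and make monic.
Reduced Gröbner basis: {x_1 - 77/3x_3 - 13/6, x_2 + 308/3x_3 + 11/3, x_3^2 + 109/308x_3 + 1/88}.
The reduced Gröbner basis of I + (p) is {x_1 - 77/3x_3 - 13/6, x_2 + 308/3x_3 + 11/3, x_3^2 + 109/308x_3 + 1/88} ≠ {1}, a proper ideal, so the enlarged system stays consistent: p is independent of I, with normal form 1/4x_2^2 - 29/4x_2.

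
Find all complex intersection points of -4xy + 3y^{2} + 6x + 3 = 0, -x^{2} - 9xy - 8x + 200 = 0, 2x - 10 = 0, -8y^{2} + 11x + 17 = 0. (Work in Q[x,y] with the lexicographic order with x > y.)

Compute a lex Gröbner basis by Buchberger's algorithm.
f_1 = -4xy + 6x + 3y^{2} + 3, LT = xy.
f_2 = -x^{2} - 9xy - 8x + 200, LT = x^{2}.
f_3 = 2x - 10, LT = x.
f_4 = 11x - 8y^{2} + 17, LT = x.

S(f_1,f_2): lcm = x^{2}y. S = -\tfrac{3}{2}x^{2} - \tfrac{39}{4}xy^{2} - 8xy - \tfrac{3}{4}x + 200y.
  leading term x^{2}: subtract (\tfrac{3}{2})·f_2 from -\tfrac{3}{2}x^{2} - \tfrac{39}{4}xy^{2} - 8xy - \tfrac{3}{4}x + 200y → -\tfrac{39}{4}xy^{2} + \tfrac{11}{2}xy + \tfrac{45}{4}x + 200y - 300
  leading term xy^{2}: subtract (\tfrac{39}{16}y)·f_1 from -\tfrac{39}{4}xy^{2} + \tfrac{11}{2}xy + \tfrac{45}{4}x + 200y - 300 → -\tfrac{73}{8}xy + \tfrac{45}{4}x - \tfrac{117}{16}y^{3} + \tfrac{3083}{16}y - 300
  leading term xy: subtract (\tfrac{73}{32})·f_1 from -\tfrac{73}{8}xy + \tfrac{45}{4}x - \tfrac{117}{16}y^{3} + \tfrac{3083}{16}y - 300 → -\tfrac{39}{16}x - \tfrac{117}{16}y^{3} - \tfrac{219}{32}y^{2} + \tfrac{3083}{16}y - \tfrac{9819}{32}
  leading term x: subtract (-\tfrac{39}{32})·f_3 from -\tfrac{39}{16}x - \tfrac{117}{16}y^{3} - \tfrac{219}{32}y^{2} + \tfrac{3083}{16}y - \tfrac{9819}{32} → -\tfrac{117}{16}y^{3} - \tfrac{219}{32}y^{2} + \tfrac{3083}{16}y - \tfrac{10209}{32}
  leading term y^{3}: no divisor's leading term divides it; move -\tfrac{117}{16}y^{3} to the remainder.
  leading term y^{2}: no divisor's leading term divides it; move -\tfrac{219}{32}y^{2} to the remainder.
  leading term y: no divisor's leading term divides it; move \tfrac{3083}{16}y to the remainder.
  leading term 1: no divisor's leading term divides it; move -\tfrac{10209}{32} to the remainder.
  remainder -\tfrac{117}{16}y^{3} - \tfrac{219}{32}y^{2} + \tfrac{3083}{16}y - \tfrac{10209}{32} ≠ 0; add h_5 = -\tfrac{117}{16}y^{3} - \tfrac{219}{32}y^{2} + \tfrac{3083}{16}y - \tfrac{10209}{32} to the basis.

S(f_1,f_3): lcm = xy. S = -\tfrac{3}{2}x - \tfrac{3}{4}y^{2} + 5y - \tfrac{3}{4}.
  leading term x: subtract (-\tfrac{3}{4})·f_3 from -\tfrac{3}{2}x - \tfrac{3}{4}y^{2} + 5y - \tfrac{3}{4} → -\tfrac{3}{4}y^{2} + 5y - \tfrac{33}{4}
  leading term y^{2}: no divisor's leading term divides it; move -\tfrac{3}{4}y^{2} to the remainder.
  leading term y: no divisor's leading term divides it; move 5y to the remainder.
  leading term 1: no divisor's leading term divides it; move -\tfrac{33}{4} to the remainder.
  remainder -\tfrac{3}{4}y^{2} + 5y - \tfrac{33}{4} ≠ 0; add h_6 = -\tfrac{3}{4}y^{2} + 5y - \tfrac{33}{4} to the basis.

S(f_1,f_4): lcm = xy. S = -\tfrac{3}{2}x + \tfrac{8}{11}y^{3} - \tfrac{3}{4}y^{2} - \tfrac{17}{11}y - \tfrac{3}{4}.
  leading term x: subtract (-\tfrac{3}{4})·f_3 from -\tfrac{3}{2}x + \tfrac{8}{11}y^{3} - \tfrac{3}{4}y^{2} - \tfrac{17}{11}y - \tfrac{3}{4} → \tfrac{8}{11}y^{3} - \tfrac{3}{4}y^{2} - \tfrac{17}{11}y - \tfrac{33}{4}
  leading term y^{3}: subtract (-\tfrac{128}{1287})·h_5 from \tfrac{8}{11}y^{3} - \tfrac{3}{4}y^{2} - \tfrac{17}{11}y - \tfrac{33}{4} → -\tfrac{2455}{1716}y^{2} + \tfrac{22675}{1287}y - \tfrac{68605}{1716}
  leading term y^{2}: subtract (\tfrac{2455}{1287})·h_6 from -\tfrac{2455}{1716}y^{2} + \tfrac{22675}{1287}y - \tfrac{68605}{1716} → \tfrac{800}{99}y - \tfrac{800}{33}
  leading term y: no divisor's leading term divides it; move \tfrac{800}{99}y to the remainder.
  leading term 1: no divisor's leading term divides it; move -\tfrac{800}{33} to the remainder.
  remainder \tfrac{800}{99}y - \tfrac{800}{33} ≠ 0; add h_7 = \tfrac{800}{99}y - \tfrac{800}{33} to the basis.

The other S-polynomials (S(f_2,f_3), S(f_2,f_4), S(f_3,f_4), S(f_1,h_5), S(f_2,h_5), S(f_3,h_5), S(f_4,h_5), S(f_1,h_6), S(f_2,h_6), S(f_3,h_6), S(f_4,h_6), S(h_5,h_6), S(f_1,h_7), S(f_2,h_7), S(f_3,h_7), S(f_4,h_7), S(h_5,h_7), S(h_6,h_7)) all reduce to 0 modulo the current basis, so we have a Gröbner basis.
Inter-reduce: drop elements whose leading term is divisible by another's, tail-reduce, and make monic.
Reduced Gröbner basis: {x - 5, y - 3}.

The lex basis is triangular: the last element involves only y. Solving y - 3 = 0 gives y ∈ {3}; substituting each value into the earlier elements determines the remaining variables.
  y = 3: the earlier basis element becomes x - 5 = 0, giving x = 5 — point (5, 3).

{(5, 3)}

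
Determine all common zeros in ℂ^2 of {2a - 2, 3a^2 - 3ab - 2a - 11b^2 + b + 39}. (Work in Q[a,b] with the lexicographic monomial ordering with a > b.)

{(1, -2), (1, 20/11)}

Compute a lex Gröbner basis by Buchberger's algorithm.
f_1 = 2a - 2, LT = a.
f_2 = 3a^2 - 3ab - 2a - 11b^2 + b + 39, LT = a^2.

S(f_1,f_2): lcm = a^2. S = ab - 1/3a + 11/3b^2 - 1/3b - 13.
  reduce S modulo (f_1, f_2):
  remainder 11/3b^2 + 2/3b - 40/3 ≠ 0; add h_3 = 11/3b^2 + 2/3b - 40/3 to the basis.

The other S-polynomials (S(f_1,h_3), S(f_2,h_3)) all reduce to 0 modulo the current basis, so we have a Gröbner basis.
Inter-reduce: drop elements whose leading term is divisible by another's, tail-reduce, and make monic.
Reduced Gröbner basis: {a - 1, b^2 + 2/11b - 40/11}.

A lex Gröbner basis eliminates variables successively. Here b^2 + 2/11b - 40/11 depends only on b, with roots {-2, 20/11}; lifting each root through the earlier basis elements recovers the full solutions.
  b = -2: the earlier basis element becomes a - 1 = 0, giving a = 1 — point (1, -2).
  b = 20/11: the earlier basis element becomes a - 1 = 0, giving a = 1 — point (1, 20/11).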